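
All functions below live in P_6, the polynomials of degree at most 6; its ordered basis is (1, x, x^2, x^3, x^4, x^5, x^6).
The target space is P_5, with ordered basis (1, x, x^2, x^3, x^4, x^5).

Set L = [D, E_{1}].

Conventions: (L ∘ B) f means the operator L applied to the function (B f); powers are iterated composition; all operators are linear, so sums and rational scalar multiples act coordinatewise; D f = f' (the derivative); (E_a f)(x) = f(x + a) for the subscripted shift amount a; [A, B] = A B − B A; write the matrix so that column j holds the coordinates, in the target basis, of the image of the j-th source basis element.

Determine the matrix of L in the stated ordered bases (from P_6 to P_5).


the matrix is [[0, 0, 0, 0, 0, 0, 0]; [0, 0, 0, 0, 0, 0, 0]; [0, 0, 0, 0, 0, 0, 0]; [0, 0, 0, 0, 0, 0, 0]; [0, 0, 0, 0, 0, 0, 0]; [0, 0, 0, 0, 0, 0, 0]] (rows listed top to bottom)

image of 1: 0
image of x: 0
image of x^2: 0
image of x^3: 0
image of x^4: 0
image of x^5: 0
image of x^6: 0
each image's coordinates form column j of the matrix


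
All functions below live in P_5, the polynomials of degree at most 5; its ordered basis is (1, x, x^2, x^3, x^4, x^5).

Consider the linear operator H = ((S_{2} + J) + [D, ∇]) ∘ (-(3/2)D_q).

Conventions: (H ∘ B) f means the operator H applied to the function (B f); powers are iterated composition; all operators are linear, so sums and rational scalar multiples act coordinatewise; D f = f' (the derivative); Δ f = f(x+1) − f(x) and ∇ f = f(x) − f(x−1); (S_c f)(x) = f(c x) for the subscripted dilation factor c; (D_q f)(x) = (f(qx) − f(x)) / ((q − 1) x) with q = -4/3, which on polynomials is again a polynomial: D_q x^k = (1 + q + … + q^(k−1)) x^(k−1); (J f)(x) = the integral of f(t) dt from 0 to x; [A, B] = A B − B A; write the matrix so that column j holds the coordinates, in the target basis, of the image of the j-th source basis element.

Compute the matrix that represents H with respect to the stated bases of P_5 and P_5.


image of 1: 0
image of x: -(3/2)x - 3/2
image of x^2: (1/4)x^2 + x
image of x^3: -(13/18)x^3 - (26/3)x^2
image of x^4: (25/72)x^4 + (100/9)x^3
image of x^5: -(181/270)x^5 - (1448/27)x^4
each image's coordinates form column j of the matrix

the matrix is [[0, -3/2, 0, 0, 0, 0]; [0, -3/2, 1, 0, 0, 0]; [0, 0, 1/4, -26/3, 0, 0]; [0, 0, 0, -13/18, 100/9, 0]; [0, 0, 0, 0, 25/72, -1448/27]; [0, 0, 0, 0, 0, -181/270]] (rows listed top to bottom)


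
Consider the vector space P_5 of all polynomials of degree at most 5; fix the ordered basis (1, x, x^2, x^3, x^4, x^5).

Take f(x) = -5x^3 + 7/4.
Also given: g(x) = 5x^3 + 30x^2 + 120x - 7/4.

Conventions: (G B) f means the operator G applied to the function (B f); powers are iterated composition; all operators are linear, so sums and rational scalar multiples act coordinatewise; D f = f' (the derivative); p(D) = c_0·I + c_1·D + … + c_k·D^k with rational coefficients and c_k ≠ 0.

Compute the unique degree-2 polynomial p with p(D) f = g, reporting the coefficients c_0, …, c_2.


p(D) = -I − 2·D − 4·D^2, i.e. c_0 = -1, c_1 = -2, c_2 = -4

D^0 f = -5x^3 + 7/4
D^1 f = -15x^2
D^2 f = -30x
matching coefficients of g against c_0 f + c_1 Df + … from the top degree down determines the c_i
solution: c_0 = -1, c_1 = -2, c_2 = -4


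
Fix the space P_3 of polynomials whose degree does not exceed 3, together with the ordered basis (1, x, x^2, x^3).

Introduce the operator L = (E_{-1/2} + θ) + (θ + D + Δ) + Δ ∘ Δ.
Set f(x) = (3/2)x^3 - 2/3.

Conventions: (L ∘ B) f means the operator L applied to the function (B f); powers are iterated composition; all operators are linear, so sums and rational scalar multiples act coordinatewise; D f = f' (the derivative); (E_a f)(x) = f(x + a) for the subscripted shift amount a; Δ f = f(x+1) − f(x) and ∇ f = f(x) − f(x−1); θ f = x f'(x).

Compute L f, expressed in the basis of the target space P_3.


g(x) = (21/2)x^3 + (27/4)x^2 + (117/8)x + 463/48

E_{-1/2} f = (3/2)x^3 - (9/4)x^2 + (9/8)x - 41/48
θ f = (9/2)x^3
(E_{-1/2} + θ) f = 6x^3 - (9/4)x^2 + (9/8)x - 41/48
θ f = (9/2)x^3
D f = (9/2)x^2
Δ f = (9/2)x^2 + (9/2)x + 3/2
(θ + D + Δ) f = (9/2)x^3 + 9x^2 + (9/2)x + 3/2
Δ f = (9/2)x^2 + (9/2)x + 3/2
Δ Δ f = 9x + 9
((E_{-1/2} + θ) + (θ + D + Δ) + Δ ∘ Δ) f = (21/2)x^3 + (27/4)x^2 + (117/8)x + 463/48


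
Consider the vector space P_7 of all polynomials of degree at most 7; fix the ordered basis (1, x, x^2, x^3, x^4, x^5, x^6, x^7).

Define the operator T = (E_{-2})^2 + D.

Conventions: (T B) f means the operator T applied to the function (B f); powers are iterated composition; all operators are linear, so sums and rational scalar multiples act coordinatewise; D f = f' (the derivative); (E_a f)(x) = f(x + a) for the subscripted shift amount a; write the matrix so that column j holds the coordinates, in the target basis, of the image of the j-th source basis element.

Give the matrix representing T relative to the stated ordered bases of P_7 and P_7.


image of 1: 1
image of x: x - 3
image of x^2: x^2 - 6x + 16
image of x^3: x^3 - 9x^2 + 48x - 64
image of x^4: x^4 - 12x^3 + 96x^2 - 256x + 256
image of x^5: x^5 - 15x^4 + 160x^3 - 640x^2 + 1280x - 1024
image of x^6: x^6 - 18x^5 + 240x^4 - 1280x^3 + 3840x^2 - 6144x + 4096
image of x^7: x^7 - 21x^6 + 336x^5 - 2240x^4 + 8960x^3 - 21504x^2 + 28672x - 16384
each image's coordinates form column j of the matrix

the matrix is [[1, -3, 16, -64, 256, -1024, 4096, -16384]; [0, 1, -6, 48, -256, 1280, -6144, 28672]; [0, 0, 1, -9, 96, -640, 3840, -21504]; [0, 0, 0, 1, -12, 160, -1280, 8960]; [0, 0, 0, 0, 1, -15, 240, -2240]; [0, 0, 0, 0, 0, 1, -18, 336]; [0, 0, 0, 0, 0, 0, 1, -21]; [0, 0, 0, 0, 0, 0, 0, 1]] (rows listed top to bottom)


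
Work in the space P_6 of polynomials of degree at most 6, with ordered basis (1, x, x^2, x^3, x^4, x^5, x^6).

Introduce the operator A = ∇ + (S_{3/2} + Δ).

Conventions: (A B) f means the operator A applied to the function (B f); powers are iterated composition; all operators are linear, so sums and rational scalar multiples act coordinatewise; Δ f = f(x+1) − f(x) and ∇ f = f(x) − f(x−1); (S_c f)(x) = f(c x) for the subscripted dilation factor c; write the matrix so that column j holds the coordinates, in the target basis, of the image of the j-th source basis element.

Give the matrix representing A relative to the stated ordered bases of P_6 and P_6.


the matrix is [[1, 2, 0, 2, 0, 2, 0]; [0, 3/2, 4, 0, 8, 0, 12]; [0, 0, 9/4, 6, 0, 20, 0]; [0, 0, 0, 27/8, 8, 0, 40]; [0, 0, 0, 0, 81/16, 10, 0]; [0, 0, 0, 0, 0, 243/32, 12]; [0, 0, 0, 0, 0, 0, 729/64]] (rows listed top to bottom)

image of 1: 1
image of x: (3/2)x + 2
image of x^2: (9/4)x^2 + 4x
image of x^3: (27/8)x^3 + 6x^2 + 2
image of x^4: (81/16)x^4 + 8x^3 + 8x
image of x^5: (243/32)x^5 + 10x^4 + 20x^2 + 2
image of x^6: (729/64)x^6 + 12x^5 + 40x^3 + 12x
each image's coordinates form column j of the matrix


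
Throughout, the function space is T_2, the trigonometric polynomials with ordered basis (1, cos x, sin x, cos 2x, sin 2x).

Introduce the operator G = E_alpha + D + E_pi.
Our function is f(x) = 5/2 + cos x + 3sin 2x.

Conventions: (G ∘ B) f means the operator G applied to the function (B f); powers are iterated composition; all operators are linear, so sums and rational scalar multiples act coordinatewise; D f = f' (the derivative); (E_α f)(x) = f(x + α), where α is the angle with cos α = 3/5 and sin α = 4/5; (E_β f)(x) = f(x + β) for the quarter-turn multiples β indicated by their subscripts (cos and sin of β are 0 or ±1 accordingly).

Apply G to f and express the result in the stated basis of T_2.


E_alpha f = 5/2 + (3/5)cos x - (4/5)sin x + (72/25)cos 2x - (21/25)sin 2x
D f = -sin x + 6cos 2x
E_pi f = 5/2 - cos x + 3sin 2x
(E_alpha + D + E_pi) f = 5 - (2/5)cos x - (9/5)sin x + (222/25)cos 2x + (54/25)sin 2x

the result is g(x) = 5 - (2/5)cos x - (9/5)sin x + (222/25)cos 2x + (54/25)sin 2x


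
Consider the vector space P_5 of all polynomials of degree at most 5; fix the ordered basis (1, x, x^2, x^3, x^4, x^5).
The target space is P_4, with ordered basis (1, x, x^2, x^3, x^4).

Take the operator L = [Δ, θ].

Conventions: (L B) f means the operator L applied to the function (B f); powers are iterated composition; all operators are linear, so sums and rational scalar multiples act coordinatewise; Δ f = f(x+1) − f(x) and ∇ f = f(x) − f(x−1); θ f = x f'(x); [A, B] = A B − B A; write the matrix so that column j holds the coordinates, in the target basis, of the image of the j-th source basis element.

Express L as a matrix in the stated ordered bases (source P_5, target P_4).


the matrix is [[0, 1, 2, 3, 4, 5]; [0, 0, 2, 6, 12, 20]; [0, 0, 0, 3, 12, 30]; [0, 0, 0, 0, 4, 20]; [0, 0, 0, 0, 0, 5]] (rows listed top to bottom)

image of 1: 0
image of x: 1
image of x^2: 2x + 2
image of x^3: 3x^2 + 6x + 3
image of x^4: 4x^3 + 12x^2 + 12x + 4
image of x^5: 5x^4 + 20x^3 + 30x^2 + 20x + 5
each image's coordinates form column j of the matrix


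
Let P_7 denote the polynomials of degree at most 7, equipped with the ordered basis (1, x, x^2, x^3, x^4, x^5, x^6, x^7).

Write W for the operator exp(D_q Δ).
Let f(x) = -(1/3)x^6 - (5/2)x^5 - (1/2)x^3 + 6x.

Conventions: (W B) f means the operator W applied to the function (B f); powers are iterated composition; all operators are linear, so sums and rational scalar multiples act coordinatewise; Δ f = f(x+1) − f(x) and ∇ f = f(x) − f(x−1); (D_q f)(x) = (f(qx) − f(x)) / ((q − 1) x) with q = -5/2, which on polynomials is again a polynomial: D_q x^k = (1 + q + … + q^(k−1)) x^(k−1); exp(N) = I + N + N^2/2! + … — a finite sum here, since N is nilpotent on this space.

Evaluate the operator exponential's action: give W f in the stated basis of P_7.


the image equals g(x) = -(1/3)x^6 - (5/2)x^5 - (451/8)x^4 + (3037/16)x^3 - (32927/48)x^2 - (7761/64)x - 33671/96

order-1 term: -(451/8)x^4 + (3045/16)x^3 - (1805/12)x^2 + (189/4)x - 16
order-2 term: -(8569/16)x^2 - (11169/64)x + 2141/96
order-3 term: -8569/24
the series for exp(D_q Δ) f terminates at order 3
exp(D_q Δ) f = -(1/3)x^6 - (5/2)x^5 - (451/8)x^4 + (3037/16)x^3 - (32927/48)x^2 - (7761/64)x - 33671/96


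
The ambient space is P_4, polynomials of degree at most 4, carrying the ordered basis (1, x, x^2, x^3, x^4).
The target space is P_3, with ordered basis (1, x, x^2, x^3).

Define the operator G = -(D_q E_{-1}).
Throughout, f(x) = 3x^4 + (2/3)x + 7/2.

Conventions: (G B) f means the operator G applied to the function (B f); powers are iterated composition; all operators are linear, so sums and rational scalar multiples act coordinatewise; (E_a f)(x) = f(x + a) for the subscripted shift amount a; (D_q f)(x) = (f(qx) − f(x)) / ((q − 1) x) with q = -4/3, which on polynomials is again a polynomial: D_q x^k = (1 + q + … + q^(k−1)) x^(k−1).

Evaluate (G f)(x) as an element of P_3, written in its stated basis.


E_{-1} f = 3x^4 - 12x^3 + 18x^2 - (34/3)x + 35/6
D_q E_{-1} f = -(25/9)x^3 - (52/3)x^2 - 6x - 34/3
(-(D_q E_{-1})) f = (25/9)x^3 + (52/3)x^2 + 6x + 34/3

the result is g(x) = (25/9)x^3 + (52/3)x^2 + 6x + 34/3


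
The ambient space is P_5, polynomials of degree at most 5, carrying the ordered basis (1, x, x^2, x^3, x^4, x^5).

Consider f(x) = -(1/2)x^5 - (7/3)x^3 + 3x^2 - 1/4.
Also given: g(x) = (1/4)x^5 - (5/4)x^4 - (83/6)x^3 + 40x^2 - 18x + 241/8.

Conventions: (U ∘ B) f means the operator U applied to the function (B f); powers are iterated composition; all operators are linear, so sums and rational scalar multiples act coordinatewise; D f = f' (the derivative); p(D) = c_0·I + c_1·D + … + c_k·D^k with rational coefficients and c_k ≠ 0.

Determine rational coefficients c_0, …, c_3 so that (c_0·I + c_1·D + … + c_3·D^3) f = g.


p(D) = -(1/2)·I + (1/2)·D + (3/2)·D^2 − (3/2)·D^3, i.e. c_0 = -1/2, c_1 = 1/2, c_2 = 3/2, c_3 = -3/2

D^0 f = -(1/2)x^5 - (7/3)x^3 + 3x^2 - 1/4
D^1 f = -(5/2)x^4 - 7x^2 + 6x
D^2 f = -10x^3 - 14x + 6
D^3 f = -30x^2 - 14
matching coefficients of g against c_0 f + c_1 Df + … from the top degree down determines the c_i
solution: c_0 = -1/2, c_1 = 1/2, c_2 = 3/2, c_3 = -3/2


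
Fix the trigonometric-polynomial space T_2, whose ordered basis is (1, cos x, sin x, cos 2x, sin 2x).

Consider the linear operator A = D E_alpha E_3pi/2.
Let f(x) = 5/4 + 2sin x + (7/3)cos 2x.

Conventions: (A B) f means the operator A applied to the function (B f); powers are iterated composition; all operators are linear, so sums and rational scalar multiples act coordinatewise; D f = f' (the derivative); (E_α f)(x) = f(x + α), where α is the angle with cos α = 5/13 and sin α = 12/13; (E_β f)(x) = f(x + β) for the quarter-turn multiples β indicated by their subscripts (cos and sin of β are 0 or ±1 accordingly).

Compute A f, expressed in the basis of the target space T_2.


the image equals g(x) = (24/13)cos x + (10/13)sin x + (560/169)cos 2x - (1666/507)sin 2x

E_3pi/2 f = 5/4 - 2cos x - (7/3)cos 2x
E_alpha E_3pi/2 f = 5/4 - (10/13)cos x + (24/13)sin x + (833/507)cos 2x + (280/169)sin 2x
D E_alpha E_3pi/2 f = (24/13)cos x + (10/13)sin x + (560/169)cos 2x - (1666/507)sin 2x


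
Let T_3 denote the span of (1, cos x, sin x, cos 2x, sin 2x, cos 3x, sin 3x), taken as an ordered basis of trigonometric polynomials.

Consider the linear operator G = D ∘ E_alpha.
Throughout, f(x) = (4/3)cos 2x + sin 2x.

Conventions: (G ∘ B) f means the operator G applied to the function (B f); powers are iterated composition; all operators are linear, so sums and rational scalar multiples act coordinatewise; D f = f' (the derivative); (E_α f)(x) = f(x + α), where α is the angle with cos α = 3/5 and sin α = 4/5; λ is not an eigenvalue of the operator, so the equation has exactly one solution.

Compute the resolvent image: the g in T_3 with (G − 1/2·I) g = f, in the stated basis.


the result is g(x) = -(800/1851)cos 2x - (950/1851)sin 2x

write g with unknown coordinates in the stated basis and equate coefficients in (G − 1/2·I) g = f
solving from the highest basis element down gives g = -(800/1851)cos 2x - (950/1851)sin 2x
check: G g = (2068/1851)cos 2x + (1376/1851)sin 2x
so G g − 1/2·g = (4/3)cos 2x + sin 2x = f ✓


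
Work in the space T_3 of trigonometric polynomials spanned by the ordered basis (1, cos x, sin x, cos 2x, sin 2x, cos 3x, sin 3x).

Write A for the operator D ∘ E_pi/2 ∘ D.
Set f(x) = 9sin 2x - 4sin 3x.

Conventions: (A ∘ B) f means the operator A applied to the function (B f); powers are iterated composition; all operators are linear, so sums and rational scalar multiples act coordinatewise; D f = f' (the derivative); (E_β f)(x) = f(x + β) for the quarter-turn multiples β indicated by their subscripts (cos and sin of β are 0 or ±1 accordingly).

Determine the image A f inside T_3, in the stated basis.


D f = 18cos 2x - 12cos 3x
E_pi/2 D f = -18cos 2x - 12sin 3x
D (E_pi/2 ∘ D) f = 36sin 2x - 36cos 3x

the result is g(x) = 36sin 2x - 36cos 3x


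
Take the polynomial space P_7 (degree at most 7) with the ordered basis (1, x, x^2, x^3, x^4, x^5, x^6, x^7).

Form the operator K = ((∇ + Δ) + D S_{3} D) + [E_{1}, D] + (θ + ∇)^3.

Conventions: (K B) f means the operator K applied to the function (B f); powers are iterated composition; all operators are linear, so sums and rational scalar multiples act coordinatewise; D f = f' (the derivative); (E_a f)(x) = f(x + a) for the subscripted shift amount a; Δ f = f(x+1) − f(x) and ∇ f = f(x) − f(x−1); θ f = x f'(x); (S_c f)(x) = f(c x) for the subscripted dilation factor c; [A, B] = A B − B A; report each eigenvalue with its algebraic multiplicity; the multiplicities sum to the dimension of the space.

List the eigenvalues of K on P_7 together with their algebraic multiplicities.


λ = 0 (multiplicity 1), λ = 1 (multiplicity 1), λ = 8 (multiplicity 1), λ = 27 (multiplicity 1), λ = 64 (multiplicity 1), λ = 125 (multiplicity 1), λ = 216 (multiplicity 1), λ = 343 (multiplicity 1)

image of 1: 0
image of x: x + 3
image of x^2: 8x^2 + 18x + 8
image of x^3: 27x^3 + 63x^2 + 51x - 10
image of x^4: 64x^4 + 156x^3 + 264x^2 - 64x + 32
image of x^5: 125x^5 + 315x^4 + 1370x^3 - 160x^2 + 295x - 48
image of x^6: 216x^6 + 558x^5 + 6600x^4 - 200x^3 + 1200x^2 - 720x - 18
image of x^7: 343x^7 + 903x^6 + 29085x^5 + 70x^4 + 3325x^3 - 3906x^2 + 1029x + 534
the matrix is upper triangular; its diagonal is (0, 1, 8, 27, 64, 125, 216, 343)
for a triangular matrix the eigenvalues are the diagonal entries, with algebraic multiplicity their repetition count


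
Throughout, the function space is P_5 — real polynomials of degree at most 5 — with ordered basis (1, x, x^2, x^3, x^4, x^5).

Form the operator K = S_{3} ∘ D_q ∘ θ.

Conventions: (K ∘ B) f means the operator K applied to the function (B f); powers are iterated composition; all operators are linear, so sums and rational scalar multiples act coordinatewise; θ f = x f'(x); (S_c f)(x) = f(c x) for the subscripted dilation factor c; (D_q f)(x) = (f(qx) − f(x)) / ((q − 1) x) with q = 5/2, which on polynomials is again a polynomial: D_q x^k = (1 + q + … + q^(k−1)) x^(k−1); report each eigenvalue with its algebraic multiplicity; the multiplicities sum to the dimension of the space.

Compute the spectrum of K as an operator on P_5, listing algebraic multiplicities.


λ = 0 (multiplicity 6)

image of 1: 0
image of x: 1
image of x^2: 21x
image of x^3: (1053/4)x^2
image of x^4: (5481/2)x^3
image of x^5: (417555/16)x^4
the matrix is upper triangular; its diagonal is (0, 0, 0, 0, 0, 0)
for a triangular matrix the eigenvalues are the diagonal entries, with algebraic multiplicity their repetition count


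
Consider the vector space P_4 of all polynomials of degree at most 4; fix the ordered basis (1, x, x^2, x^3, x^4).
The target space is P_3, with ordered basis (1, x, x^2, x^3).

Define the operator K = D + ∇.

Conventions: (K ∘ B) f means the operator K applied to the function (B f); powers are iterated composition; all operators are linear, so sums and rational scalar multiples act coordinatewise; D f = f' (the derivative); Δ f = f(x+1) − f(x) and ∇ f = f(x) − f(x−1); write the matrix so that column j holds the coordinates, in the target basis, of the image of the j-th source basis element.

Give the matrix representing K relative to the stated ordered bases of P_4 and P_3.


image of 1: 0
image of x: 2
image of x^2: 4x - 1
image of x^3: 6x^2 - 3x + 1
image of x^4: 8x^3 - 6x^2 + 4x - 1
each image's coordinates form column j of the matrix

the matrix is [[0, 2, -1, 1, -1]; [0, 0, 4, -3, 4]; [0, 0, 0, 6, -6]; [0, 0, 0, 0, 8]] (rows listed top to bottom)


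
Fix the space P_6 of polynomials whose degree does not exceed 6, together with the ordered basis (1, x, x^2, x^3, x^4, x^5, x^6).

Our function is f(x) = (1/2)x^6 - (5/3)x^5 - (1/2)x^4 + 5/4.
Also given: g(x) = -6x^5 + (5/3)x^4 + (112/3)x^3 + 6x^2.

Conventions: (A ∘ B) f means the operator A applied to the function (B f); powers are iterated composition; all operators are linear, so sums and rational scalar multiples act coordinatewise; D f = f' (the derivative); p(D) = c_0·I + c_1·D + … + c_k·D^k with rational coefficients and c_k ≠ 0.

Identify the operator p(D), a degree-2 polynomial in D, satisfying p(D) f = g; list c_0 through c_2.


D^0 f = (1/2)x^6 - (5/3)x^5 - (1/2)x^4 + 5/4
D^1 f = 3x^5 - (25/3)x^4 - 2x^3
D^2 f = 15x^4 - (100/3)x^3 - 6x^2
matching coefficients of g against c_0 f + c_1 Df + … from the top degree down determines the c_i
solution: c_0 = 0, c_1 = -2, c_2 = -1

c_0 = 0, c_1 = -2, c_2 = -1


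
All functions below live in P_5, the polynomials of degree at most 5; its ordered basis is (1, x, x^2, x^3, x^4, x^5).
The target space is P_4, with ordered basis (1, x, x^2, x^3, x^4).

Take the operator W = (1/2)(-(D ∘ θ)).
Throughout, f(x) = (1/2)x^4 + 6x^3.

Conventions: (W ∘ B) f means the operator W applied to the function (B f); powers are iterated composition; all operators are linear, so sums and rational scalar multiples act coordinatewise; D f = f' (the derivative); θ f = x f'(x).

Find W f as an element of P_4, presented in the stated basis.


the image equals g(x) = -4x^3 - 27x^2

θ f = 2x^4 + 18x^3
D θ f = 8x^3 + 54x^2
(-(D ∘ θ)) f = -8x^3 - 54x^2
((1/2)(-(D ∘ θ))) f = -4x^3 - 27x^2


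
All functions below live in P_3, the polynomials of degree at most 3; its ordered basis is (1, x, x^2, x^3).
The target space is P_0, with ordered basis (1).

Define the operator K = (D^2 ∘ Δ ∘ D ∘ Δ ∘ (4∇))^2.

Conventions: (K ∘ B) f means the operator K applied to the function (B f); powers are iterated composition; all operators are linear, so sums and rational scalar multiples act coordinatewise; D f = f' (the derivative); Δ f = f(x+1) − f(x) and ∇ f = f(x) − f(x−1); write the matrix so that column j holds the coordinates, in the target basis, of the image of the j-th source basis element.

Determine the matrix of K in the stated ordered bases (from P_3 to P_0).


image of 1: 0
image of x: 0
image of x^2: 0
image of x^3: 0
each image's coordinates form column j of the matrix

the matrix is [[0, 0, 0, 0]] (rows listed top to bottom)


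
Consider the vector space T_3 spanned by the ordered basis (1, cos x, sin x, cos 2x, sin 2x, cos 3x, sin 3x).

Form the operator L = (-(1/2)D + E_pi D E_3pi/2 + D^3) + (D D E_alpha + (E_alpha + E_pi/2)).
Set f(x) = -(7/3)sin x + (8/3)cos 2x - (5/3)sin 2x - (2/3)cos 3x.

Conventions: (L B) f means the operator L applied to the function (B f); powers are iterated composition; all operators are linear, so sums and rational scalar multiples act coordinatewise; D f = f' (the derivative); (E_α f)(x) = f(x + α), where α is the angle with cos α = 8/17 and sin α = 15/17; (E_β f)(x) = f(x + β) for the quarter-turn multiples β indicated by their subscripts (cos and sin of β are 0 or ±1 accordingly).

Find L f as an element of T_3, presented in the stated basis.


D f = -(7/3)cos x - (10/3)cos 2x - (16/3)sin 2x + 2sin 3x
(-(1/2)D) f = (7/6)cos x + (5/3)cos 2x + (8/3)sin 2x - sin 3x
E_3pi/2 f = (7/3)cos x - (8/3)cos 2x + (5/3)sin 2x + (2/3)sin 3x
D E_3pi/2 f = -(7/3)sin x + (10/3)cos 2x + (16/3)sin 2x + 2cos 3x
E_pi D E_3pi/2 f = (7/3)sin x + (10/3)cos 2x + (16/3)sin 2x - 2cos 3x
D f = -(7/3)cos x - (10/3)cos 2x - (16/3)sin 2x + 2sin 3x
D D f = (7/3)sin x - (32/3)cos 2x + (20/3)sin 2x + 6cos 3x
D D D f = (7/3)cos x + (40/3)cos 2x + (64/3)sin 2x - 18sin 3x
(-(1/2)D + E_pi D E_3pi/2 + D^3) f = (7/2)cos x + (7/3)sin x + (55/3)cos 2x + (88/3)sin 2x - 2cos 3x - 19sin 3x
E_alpha f = -(35/17)cos x - (56/51)sin x - (2488/867)cos 2x - (1115/867)sin 2x + (9776/14739)cos 3x - (330/4913)sin 3x
D E_alpha f = -(56/51)cos x + (35/17)sin x - (2230/867)cos 2x + (4976/867)sin 2x - (990/4913)cos 3x - (9776/4913)sin 3x
D D E_alpha f = (35/17)cos x + (56/51)sin x + (9952/867)cos 2x + (4460/867)sin 2x - (29328/4913)cos 3x + (2970/4913)sin 3x
E_alpha f = -(35/17)cos x - (56/51)sin x - (2488/867)cos 2x - (1115/867)sin 2x + (9776/14739)cos 3x - (330/4913)sin 3x
E_pi/2 f = -(7/3)cos x - (8/3)cos 2x + (5/3)sin 2x - (2/3)sin 3x
(E_alpha + E_pi/2) f = -(224/51)cos x - (56/51)sin x - (1600/289)cos 2x + (110/289)sin 2x + (9776/14739)cos 3x - (10816/14739)sin 3x
(D D E_alpha + (E_alpha + E_pi/2)) f = -(7/3)cos x + (5152/867)cos 2x + (4790/867)sin 2x - (78208/14739)cos 3x - (1906/14739)sin 3x
((-(1/2)D + E_pi D E_3pi/2 + D^3) + (D D E_alpha + (E_alpha + E_pi/2))) f = (7/6)cos x + (7/3)sin x + (21047/867)cos 2x + (10074/289)sin 2x - (107686/14739)cos 3x - (281947/14739)sin 3x

the image equals g(x) = (7/6)cos x + (7/3)sin x + (21047/867)cos 2x + (10074/289)sin 2x - (107686/14739)cos 3x - (281947/14739)sin 3x


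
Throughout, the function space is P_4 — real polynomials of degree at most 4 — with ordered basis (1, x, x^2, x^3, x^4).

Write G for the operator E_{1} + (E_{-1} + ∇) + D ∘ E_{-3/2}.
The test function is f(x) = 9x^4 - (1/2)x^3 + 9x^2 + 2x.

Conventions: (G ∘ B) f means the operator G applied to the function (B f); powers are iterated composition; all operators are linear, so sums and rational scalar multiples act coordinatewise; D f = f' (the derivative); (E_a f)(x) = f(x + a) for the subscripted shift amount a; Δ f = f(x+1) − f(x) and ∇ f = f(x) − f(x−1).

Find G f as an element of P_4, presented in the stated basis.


the image equals g(x) = 18x^4 + 71x^3 - 93x^2 + 322x - 1043/8

E_{1} f = 9x^4 + (71/2)x^3 + (123/2)x^2 + (109/2)x + 39/2
E_{-1} f = 9x^4 - (73/2)x^3 + (129/2)x^2 - (107/2)x + 33/2
∇ f = 36x^3 - (111/2)x^2 + (111/2)x - 33/2
(E_{-1} + ∇) f = 9x^4 - (1/2)x^3 + 9x^2 + 2x
E_{-3/2} f = 9x^4 - (109/2)x^3 + (531/4)x^2 - (1199/8)x + 129/2
D E_{-3/2} f = 36x^3 - (327/2)x^2 + (531/2)x - 1199/8
(E_{1} + (E_{-1} + ∇) + D ∘ E_{-3/2}) f = 18x^4 + 71x^3 - 93x^2 + 322x - 1043/8


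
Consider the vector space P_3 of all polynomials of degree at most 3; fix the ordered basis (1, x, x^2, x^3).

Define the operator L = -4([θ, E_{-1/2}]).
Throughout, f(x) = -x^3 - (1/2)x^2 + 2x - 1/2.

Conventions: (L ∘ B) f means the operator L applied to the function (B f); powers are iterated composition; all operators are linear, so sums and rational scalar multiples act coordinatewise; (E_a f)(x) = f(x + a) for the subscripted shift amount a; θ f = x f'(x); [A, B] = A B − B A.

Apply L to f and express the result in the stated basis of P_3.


the image equals g(x) = 6x^2 - 4x - 7/2

E_{-1/2} f = -x^3 + x^2 + (7/4)x - 3/2
θ E_{-1/2} f = -3x^3 + 2x^2 + (7/4)x
θ f = -3x^3 - x^2 + 2x
E_{-1/2} θ f = -3x^3 + (7/2)x^2 + (3/4)x - 7/8
[θ, E_{-1/2}] f = -(3/2)x^2 + x + 7/8
(-4([θ, E_{-1/2}])) f = 6x^2 - 4x - 7/2


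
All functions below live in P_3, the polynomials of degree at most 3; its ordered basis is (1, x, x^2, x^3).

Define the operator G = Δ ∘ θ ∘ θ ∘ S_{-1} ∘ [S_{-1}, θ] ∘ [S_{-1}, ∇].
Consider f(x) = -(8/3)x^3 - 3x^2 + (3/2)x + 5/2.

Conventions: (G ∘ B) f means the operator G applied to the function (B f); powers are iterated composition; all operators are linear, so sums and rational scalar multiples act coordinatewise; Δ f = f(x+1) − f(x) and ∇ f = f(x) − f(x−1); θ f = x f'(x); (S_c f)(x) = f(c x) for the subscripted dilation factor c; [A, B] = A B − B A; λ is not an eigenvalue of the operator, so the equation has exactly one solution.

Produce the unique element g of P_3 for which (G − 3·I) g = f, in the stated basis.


the result is g(x) = (8/9)x^3 + x^2 - (1/2)x - 5/6

write g with unknown coordinates in the stated basis and equate coefficients in (G − 3·I) g = f
solving from the highest basis element down gives g = (8/9)x^3 + x^2 - (1/2)x - 5/6
check: G g = 0
so G g − 3·g = -(8/3)x^3 - 3x^2 + (3/2)x + 5/2 = f ✓


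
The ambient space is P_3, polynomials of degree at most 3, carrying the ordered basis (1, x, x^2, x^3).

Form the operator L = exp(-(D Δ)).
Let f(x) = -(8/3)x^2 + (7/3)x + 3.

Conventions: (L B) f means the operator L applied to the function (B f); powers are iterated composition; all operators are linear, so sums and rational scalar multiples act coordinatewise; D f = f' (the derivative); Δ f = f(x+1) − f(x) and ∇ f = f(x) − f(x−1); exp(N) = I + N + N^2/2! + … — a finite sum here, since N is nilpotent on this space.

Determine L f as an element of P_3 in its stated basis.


order-1 term: 16/3
the series for exp(-(D Δ)) f terminates at order 1
exp(-(D Δ)) f = -(8/3)x^2 + (7/3)x + 25/3

g(x) = -(8/3)x^2 + (7/3)x + 25/3


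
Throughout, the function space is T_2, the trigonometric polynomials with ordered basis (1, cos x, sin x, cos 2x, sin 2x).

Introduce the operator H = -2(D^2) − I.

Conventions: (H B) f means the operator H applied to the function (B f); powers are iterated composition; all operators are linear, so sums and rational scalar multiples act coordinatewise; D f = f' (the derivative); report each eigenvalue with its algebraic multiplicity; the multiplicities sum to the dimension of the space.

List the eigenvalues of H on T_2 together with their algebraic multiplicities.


image of 1: -1
image of cos x: cos x
image of sin x: sin x
image of cos 2x: 7cos 2x
image of sin 2x: 7sin 2x
the matrix is diagonal; its diagonal is (-1, 1, 1, 7, 7)
for a triangular matrix the eigenvalues are the diagonal entries, with algebraic multiplicity their repetition count

λ = -1 (multiplicity 1), λ = 1 (multiplicity 2), λ = 7 (multiplicity 2)


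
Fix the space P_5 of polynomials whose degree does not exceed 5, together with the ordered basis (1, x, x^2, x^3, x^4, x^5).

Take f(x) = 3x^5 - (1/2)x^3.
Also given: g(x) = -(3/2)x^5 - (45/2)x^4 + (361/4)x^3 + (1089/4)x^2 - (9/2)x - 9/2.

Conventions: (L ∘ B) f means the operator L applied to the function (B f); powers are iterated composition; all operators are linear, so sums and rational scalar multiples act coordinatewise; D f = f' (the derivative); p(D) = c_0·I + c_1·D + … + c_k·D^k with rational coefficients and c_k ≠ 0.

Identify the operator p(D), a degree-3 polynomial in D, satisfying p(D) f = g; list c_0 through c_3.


D^0 f = 3x^5 - (1/2)x^3
D^1 f = 15x^4 - (3/2)x^2
D^2 f = 60x^3 - 3x
D^3 f = 180x^2 - 3
matching coefficients of g against c_0 f + c_1 Df + … from the top degree down determines the c_i
solution: c_0 = -1/2, c_1 = -3/2, c_2 = 3/2, c_3 = 3/2

p(D) = -(1/2)·I − (3/2)·D + (3/2)·D^2 + (3/2)·D^3, i.e. c_0 = -1/2, c_1 = -3/2, c_2 = 3/2, c_3 = 3/2


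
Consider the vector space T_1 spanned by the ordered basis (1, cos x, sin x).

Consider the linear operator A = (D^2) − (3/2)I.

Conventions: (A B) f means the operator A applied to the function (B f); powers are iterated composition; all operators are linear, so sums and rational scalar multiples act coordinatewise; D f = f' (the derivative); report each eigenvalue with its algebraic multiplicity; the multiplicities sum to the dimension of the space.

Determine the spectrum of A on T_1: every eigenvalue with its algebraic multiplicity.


λ = -5/2 (multiplicity 2), λ = -3/2 (multiplicity 1)

image of 1: -3/2
image of cos x: -(5/2)cos x
image of sin x: -(5/2)sin x
the matrix is diagonal; its diagonal is (-3/2, -5/2, -5/2)
for a triangular matrix the eigenvalues are the diagonal entries, with algebraic multiplicity their repetition count


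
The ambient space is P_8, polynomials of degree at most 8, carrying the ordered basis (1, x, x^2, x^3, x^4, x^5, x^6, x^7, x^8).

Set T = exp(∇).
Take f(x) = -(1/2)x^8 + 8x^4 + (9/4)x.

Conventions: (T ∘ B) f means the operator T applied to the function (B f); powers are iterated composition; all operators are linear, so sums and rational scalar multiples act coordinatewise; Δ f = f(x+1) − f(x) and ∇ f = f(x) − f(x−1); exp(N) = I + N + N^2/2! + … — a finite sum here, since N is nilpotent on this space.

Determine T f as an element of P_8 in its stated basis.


the image equals g(x) = -(1/2)x^8 - 4x^7 + 28x^5 - 27x^4 - 24x^3 + 126x^2 - (263/4)x - 59/4

order-1 term: -4x^7 + 14x^6 - 28x^5 + 35x^4 + 4x^3 - 34x^2 + 28x - 21/4
order-2 term: -14x^6 + 84x^5 - 245x^4 + 420x^3 - 386x^2 + 156x - 15/2
order-3 term: -28x^5 + 210x^4 - 700x^3 + 1260x^2 - 1172x + 435
order-4 term: -35x^4 + 280x^3 - 910x^2 + 1400x - 1685/2
order-5 term: -28x^3 + 210x^2 - 560x + 525
order-6 term: -14x^2 + 84x - 133
order-7 term: -4x + 14
order-8 term: -1/2
the series for exp(∇) f terminates at order 8
exp(∇) f = -(1/2)x^8 - 4x^7 + 28x^5 - 27x^4 - 24x^3 + 126x^2 - (263/4)x - 59/4


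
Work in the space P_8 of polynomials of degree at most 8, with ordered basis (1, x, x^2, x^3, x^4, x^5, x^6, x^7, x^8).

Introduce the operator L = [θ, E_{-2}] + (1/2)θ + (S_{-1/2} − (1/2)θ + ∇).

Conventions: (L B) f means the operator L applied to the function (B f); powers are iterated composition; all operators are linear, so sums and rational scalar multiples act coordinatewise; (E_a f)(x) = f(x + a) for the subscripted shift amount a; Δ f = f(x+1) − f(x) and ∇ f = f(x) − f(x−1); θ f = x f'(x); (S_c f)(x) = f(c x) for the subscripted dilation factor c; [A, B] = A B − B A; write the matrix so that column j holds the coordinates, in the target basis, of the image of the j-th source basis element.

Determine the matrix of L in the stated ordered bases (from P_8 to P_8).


image of 1: 1
image of x: -(1/2)x + 3
image of x^2: (1/4)x^2 + 6x - 9
image of x^3: -(1/8)x^3 + 9x^2 - 27x + 25
image of x^4: (1/16)x^4 + 12x^3 - 54x^2 + 100x - 65
image of x^5: -(1/32)x^5 + 15x^4 - 90x^3 + 250x^2 - 325x + 161
image of x^6: (1/64)x^6 + 18x^5 - 135x^4 + 500x^3 - 975x^2 + 966x - 385
image of x^7: -(1/128)x^7 + 21x^6 - 189x^5 + 875x^4 - 2275x^3 + 3381x^2 - 2695x + 897
image of x^8: (1/256)x^8 + 24x^7 - 252x^6 + 1400x^5 - 4550x^4 + 9016x^3 - 10780x^2 + 7176x - 2049
each image's coordinates form column j of the matrix

the matrix is [[1, 3, -9, 25, -65, 161, -385, 897, -2049]; [0, -1/2, 6, -27, 100, -325, 966, -2695, 7176]; [0, 0, 1/4, 9, -54, 250, -975, 3381, -10780]; [0, 0, 0, -1/8, 12, -90, 500, -2275, 9016]; [0, 0, 0, 0, 1/16, 15, -135, 875, -4550]; [0, 0, 0, 0, 0, -1/32, 18, -189, 1400]; [0, 0, 0, 0, 0, 0, 1/64, 21, -252]; [0, 0, 0, 0, 0, 0, 0, -1/128, 24]; [0, 0, 0, 0, 0, 0, 0, 0, 1/256]] (rows listed top to bottom)


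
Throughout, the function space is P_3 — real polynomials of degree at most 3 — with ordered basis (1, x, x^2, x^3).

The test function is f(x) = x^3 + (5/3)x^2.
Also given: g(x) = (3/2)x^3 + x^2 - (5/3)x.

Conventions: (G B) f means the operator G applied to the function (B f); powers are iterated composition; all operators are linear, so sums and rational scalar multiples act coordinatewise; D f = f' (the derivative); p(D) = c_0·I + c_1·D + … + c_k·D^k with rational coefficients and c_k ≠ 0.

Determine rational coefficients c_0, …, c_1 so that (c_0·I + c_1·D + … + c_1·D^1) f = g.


c_0 = 3/2, c_1 = -1/2

D^0 f = x^3 + (5/3)x^2
D^1 f = 3x^2 + (10/3)x
matching coefficients of g against c_0 f + c_1 Df + … from the top degree down determines the c_i
solution: c_0 = 3/2, c_1 = -1/2


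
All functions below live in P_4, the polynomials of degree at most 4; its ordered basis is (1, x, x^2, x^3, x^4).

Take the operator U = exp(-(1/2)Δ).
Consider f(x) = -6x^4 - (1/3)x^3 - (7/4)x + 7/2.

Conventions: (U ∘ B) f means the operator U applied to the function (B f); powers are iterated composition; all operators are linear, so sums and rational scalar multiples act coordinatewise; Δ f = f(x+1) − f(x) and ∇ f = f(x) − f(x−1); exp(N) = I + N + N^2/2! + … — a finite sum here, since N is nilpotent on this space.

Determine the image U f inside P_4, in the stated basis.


g(x) = -6x^4 + (35/3)x^3 + (19/2)x^2 - (9/2)x + 23/24

order-1 term: 12x^3 + (37/2)x^2 + (25/2)x + 97/24
order-2 term: -9x^2 - (73/4)x - 43/4
order-3 term: 3x + 109/24
order-4 term: -3/8
the series for exp(-(1/2)Δ) f terminates at order 4
exp(-(1/2)Δ) f = -6x^4 + (35/3)x^3 + (19/2)x^2 - (9/2)x + 23/24


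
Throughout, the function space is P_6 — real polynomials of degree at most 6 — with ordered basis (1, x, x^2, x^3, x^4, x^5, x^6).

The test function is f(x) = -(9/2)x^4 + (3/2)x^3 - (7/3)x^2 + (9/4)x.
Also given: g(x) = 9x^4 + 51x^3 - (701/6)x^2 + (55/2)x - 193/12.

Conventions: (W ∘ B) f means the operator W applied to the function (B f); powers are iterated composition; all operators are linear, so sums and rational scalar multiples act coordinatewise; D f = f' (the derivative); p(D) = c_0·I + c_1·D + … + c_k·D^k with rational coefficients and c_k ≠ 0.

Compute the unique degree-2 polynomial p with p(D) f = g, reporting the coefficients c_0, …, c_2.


D^0 f = -(9/2)x^4 + (3/2)x^3 - (7/3)x^2 + (9/4)x
D^1 f = -18x^3 + (9/2)x^2 - (14/3)x + 9/4
D^2 f = -54x^2 + 9x - 14/3
matching coefficients of g against c_0 f + c_1 Df + … from the top degree down determines the c_i
solution: c_0 = -2, c_1 = -3, c_2 = 2

p(D) = -2·I − 3·D + 2·D^2, i.e. c_0 = -2, c_1 = -3, c_2 = 2


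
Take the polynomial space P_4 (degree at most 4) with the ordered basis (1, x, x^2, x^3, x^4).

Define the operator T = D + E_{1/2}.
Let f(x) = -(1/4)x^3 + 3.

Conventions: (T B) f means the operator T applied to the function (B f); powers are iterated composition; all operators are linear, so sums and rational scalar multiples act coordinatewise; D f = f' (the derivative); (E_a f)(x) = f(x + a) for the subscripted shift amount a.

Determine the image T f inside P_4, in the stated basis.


D f = -(3/4)x^2
E_{1/2} f = -(1/4)x^3 - (3/8)x^2 - (3/16)x + 95/32
(D + E_{1/2}) f = -(1/4)x^3 - (9/8)x^2 - (3/16)x + 95/32

g(x) = -(1/4)x^3 - (9/8)x^2 - (3/16)x + 95/32


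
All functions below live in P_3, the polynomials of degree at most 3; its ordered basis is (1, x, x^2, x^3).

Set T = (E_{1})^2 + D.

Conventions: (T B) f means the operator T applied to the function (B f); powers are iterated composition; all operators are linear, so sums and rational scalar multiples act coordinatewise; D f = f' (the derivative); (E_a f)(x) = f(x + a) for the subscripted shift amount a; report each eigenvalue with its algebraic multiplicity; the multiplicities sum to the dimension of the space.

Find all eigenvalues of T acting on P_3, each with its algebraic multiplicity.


λ = 1 (multiplicity 4)

image of 1: 1
image of x: x + 3
image of x^2: x^2 + 6x + 4
image of x^3: x^3 + 9x^2 + 12x + 8
the matrix is upper triangular; its diagonal is (1, 1, 1, 1)
for a triangular matrix the eigenvalues are the diagonal entries, with algebraic multiplicity their repetition count


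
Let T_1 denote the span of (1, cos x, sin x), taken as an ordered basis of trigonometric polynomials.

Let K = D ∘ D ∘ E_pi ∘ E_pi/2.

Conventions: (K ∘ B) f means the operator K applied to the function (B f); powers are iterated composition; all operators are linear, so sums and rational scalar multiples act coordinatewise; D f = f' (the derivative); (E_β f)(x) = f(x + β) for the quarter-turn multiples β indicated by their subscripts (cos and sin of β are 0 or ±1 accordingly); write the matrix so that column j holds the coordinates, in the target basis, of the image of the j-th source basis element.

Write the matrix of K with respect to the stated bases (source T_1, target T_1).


the matrix is [[0, 0, 0]; [0, 0, 1]; [0, -1, 0]] (rows listed top to bottom)

image of 1: 0
image of cos x: -sin x
image of sin x: cos x
each image's coordinates form column j of the matrix


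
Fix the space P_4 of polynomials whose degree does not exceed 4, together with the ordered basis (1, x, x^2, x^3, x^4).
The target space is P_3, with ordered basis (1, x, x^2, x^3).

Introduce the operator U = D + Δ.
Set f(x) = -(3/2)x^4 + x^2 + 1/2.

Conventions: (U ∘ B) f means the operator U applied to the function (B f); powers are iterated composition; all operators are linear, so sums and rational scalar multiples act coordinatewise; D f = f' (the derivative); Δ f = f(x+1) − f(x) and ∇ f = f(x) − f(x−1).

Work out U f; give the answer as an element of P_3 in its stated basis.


g(x) = -12x^3 - 9x^2 - 2x - 1/2

D f = -6x^3 + 2x
Δ f = -6x^3 - 9x^2 - 4x - 1/2
(D + Δ) f = -12x^3 - 9x^2 - 2x - 1/2


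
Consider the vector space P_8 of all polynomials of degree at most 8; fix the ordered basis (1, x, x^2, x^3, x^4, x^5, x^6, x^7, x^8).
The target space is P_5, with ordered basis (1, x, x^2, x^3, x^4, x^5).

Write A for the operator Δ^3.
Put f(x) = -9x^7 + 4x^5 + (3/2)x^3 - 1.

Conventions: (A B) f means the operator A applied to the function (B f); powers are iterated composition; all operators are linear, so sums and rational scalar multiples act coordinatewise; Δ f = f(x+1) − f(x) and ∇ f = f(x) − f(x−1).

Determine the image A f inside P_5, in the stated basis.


Δ f = -63x^6 - 189x^5 - 295x^4 - 275x^3 - (289/2)x^2 - (77/2)x - 7/2
Δ Δ f = -378x^5 - 1890x^4 - 4330x^3 - 5430x^2 - 3617x - 1005
Δ Δ Δ f = -1890x^4 - 11340x^3 - 28110x^2 - 33300x - 15645

g(x) = -1890x^4 - 11340x^3 - 28110x^2 - 33300x - 15645


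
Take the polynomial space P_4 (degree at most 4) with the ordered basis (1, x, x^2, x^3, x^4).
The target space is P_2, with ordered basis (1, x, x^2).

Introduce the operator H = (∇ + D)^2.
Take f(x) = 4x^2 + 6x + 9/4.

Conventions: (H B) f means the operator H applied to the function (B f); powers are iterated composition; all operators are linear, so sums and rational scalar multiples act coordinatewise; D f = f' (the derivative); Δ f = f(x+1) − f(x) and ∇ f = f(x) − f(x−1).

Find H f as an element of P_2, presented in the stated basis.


g(x) = 32

∇ f = 8x + 2
D f = 8x + 6
(∇ + D) f = 16x + 8
∇ (∇ + D) f = 16
D (∇ + D) f = 16
(∇ + D) (∇ + D) f = 32
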